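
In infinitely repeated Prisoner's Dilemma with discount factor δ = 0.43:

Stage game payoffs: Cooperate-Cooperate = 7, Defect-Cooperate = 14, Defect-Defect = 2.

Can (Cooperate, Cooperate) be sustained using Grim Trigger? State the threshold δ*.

δ* = 0.5833; since δ = 0.43 < 0.5833, cooperation cannot be sustained

Work:
For Grim Trigger:
Cooperate forever: 7/(1-δ)
Defect then punished: 14 + 2·δ/(1-δ)
Need: 7/(1-δ) ≥ 14 + 2·δ/(1-δ)
Solving: δ ≥ (T-R)/(T-P) = (14-7)/(14-2) = 0.5833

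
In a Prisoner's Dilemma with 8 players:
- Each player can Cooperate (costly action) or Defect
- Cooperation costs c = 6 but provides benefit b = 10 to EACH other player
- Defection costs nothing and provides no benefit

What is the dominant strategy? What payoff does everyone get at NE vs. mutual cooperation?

Dominant: Defect; NE payoff = 0; Coop payoff = 64

Work:
Defect dominates (saves cost c = 6, benefit to others is external)
NE: All defect → everyone gets 0
If all cooperate: each receives (7)×10 - 6 = 64
Social dilemma: 64 > 0 but NE gives 0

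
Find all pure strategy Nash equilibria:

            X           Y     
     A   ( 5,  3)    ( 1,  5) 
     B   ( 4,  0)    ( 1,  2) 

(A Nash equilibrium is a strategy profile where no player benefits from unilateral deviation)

Nash equilibrium: (A, Y), (B, Y)

Work:
Best responses:
  P1 vs X: payoffs [5, 4] → best response A (payoff 5)
  P1 vs Y: payoffs [1, 1] → best response A/B (payoff 1)
  P2 vs A: payoffs [3, 5] → best response Y (payoff 5)
  P2 vs B: payoffs [0, 2] → best response Y (payoff 2)
Mutual best responses: (A,Y), (B,Y) → Nash equilibria.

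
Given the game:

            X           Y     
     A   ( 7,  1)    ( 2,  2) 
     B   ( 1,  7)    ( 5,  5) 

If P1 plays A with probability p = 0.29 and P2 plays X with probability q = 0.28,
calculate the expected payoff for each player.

E[P1] = 3.7408, E[P2] = 4.4464

Work:
E[P1] = p·q·π₁(A,X) + p·(1-q)·π₁(A,Y) + (1-p)·q·π₁(B,X) + (1-p)·(1-q)·π₁(B,Y)
= 0.29·0.28·7 + 0.29·0.72·2 + 0.71·0.28·1 + 0.71·0.72·5
= 3.7408

E[P2] = 4.4464 (similar calculation)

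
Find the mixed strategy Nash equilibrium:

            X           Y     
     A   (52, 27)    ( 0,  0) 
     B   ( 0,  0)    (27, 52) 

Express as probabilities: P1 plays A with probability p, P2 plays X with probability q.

p = 0.6582, q = 0.3418

Work:
Find probabilities that make opponent indifferent:
P2 chooses q to make P1 indifferent between A and B
P1 chooses p to make P2 indifferent between X and Y
Mixed NE: P1 plays (A: 0.6582, B: 0.3418), P2 plays (X: 0.3418, Y: 0.6582)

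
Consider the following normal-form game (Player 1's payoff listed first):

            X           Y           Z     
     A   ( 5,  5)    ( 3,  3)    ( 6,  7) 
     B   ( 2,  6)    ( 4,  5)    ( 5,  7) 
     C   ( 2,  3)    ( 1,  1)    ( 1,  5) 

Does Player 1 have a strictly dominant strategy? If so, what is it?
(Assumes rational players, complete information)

No strictly dominant strategy exists for Player 1

Work:
A strategy strictly dominates another if it gives a strictly higher payoff against every opponent action. Compare each pair of P1's strategies column-by-column:
  A vs B: [5 vs 2, 3 vs 4, 6 vs 5] → A does not strictly dominate B (column Y: 3 ≤ 4)
  A vs C: [5 vs 2, 3 vs 1, 6 vs 1] → A strictly dominates C
  B vs A: [2 vs 5, 4 vs 3, 5 vs 6] → B does not strictly dominate A (column X: 2 ≤ 5)
  B vs C: [2 vs 2, 4 vs 1, 5 vs 1] → B does not strictly dominate C (column X: 2 ≤ 2)
  C vs A: [2 vs 5, 1 vs 3, 1 vs 6] → C does not strictly dominate A (column X: 2 ≤ 5)
  C vs B: [2 vs 2, 1 vs 4, 1 vs 5] → C does not strictly dominate B (column X: 2 ≤ 2)
No single strategy strictly dominates all others → no strictly dominant strategy.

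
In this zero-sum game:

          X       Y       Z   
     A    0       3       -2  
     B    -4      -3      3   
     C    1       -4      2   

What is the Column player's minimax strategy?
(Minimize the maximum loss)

Column should play X, value = 1

Work:
Column player minimizes Row's maximum payoff:
Column X: max payoff to Row = 1
Column Y: max payoff to Row = 3
Column Z: max payoff to Row = 3
Minimum is 1, achieved by column X.
Minimax strategy: X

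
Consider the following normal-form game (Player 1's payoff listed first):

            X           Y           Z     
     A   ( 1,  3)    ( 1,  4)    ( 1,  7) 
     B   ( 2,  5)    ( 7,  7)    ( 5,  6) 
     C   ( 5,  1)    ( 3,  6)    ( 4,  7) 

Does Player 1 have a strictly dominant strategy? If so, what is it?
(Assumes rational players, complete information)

No strictly dominant strategy exists for Player 1

Work:
A strategy strictly dominates another if it gives a strictly higher payoff against every opponent action. Compare each pair of P1's strategies column-by-column:
  A vs B: [1 vs 2, 1 vs 7, 1 vs 5] → A does not strictly dominate B (column X: 1 ≤ 2)
  A vs C: [1 vs 5, 1 vs 3, 1 vs 4] → A does not strictly dominate C (column X: 1 ≤ 5)
  B vs A: [2 vs 1, 7 vs 1, 5 vs 1] → B strictly dominates A
  B vs C: [2 vs 5, 7 vs 3, 5 vs 4] → B does not strictly dominate C (column X: 2 ≤ 5)
  C vs A: [5 vs 1, 3 vs 1, 4 vs 1] → C strictly dominates A
  C vs B: [5 vs 2, 3 vs 7, 4 vs 5] → C does not strictly dominate B (column Y: 3 ≤ 7)
No single strategy strictly dominates all others → no strictly dominant strategy.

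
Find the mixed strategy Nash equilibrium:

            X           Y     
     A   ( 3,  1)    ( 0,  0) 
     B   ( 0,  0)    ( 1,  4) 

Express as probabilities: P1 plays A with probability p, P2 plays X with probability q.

p = 0.8, q = 0.25

Work:
Find probabilities that make opponent indifferent:
P2 chooses q to make P1 indifferent between A and B
P1 chooses p to make P2 indifferent between X and Y
Mixed NE: P1 plays (A: 0.8, B: 0.2), P2 plays (X: 0.25, Y: 0.75)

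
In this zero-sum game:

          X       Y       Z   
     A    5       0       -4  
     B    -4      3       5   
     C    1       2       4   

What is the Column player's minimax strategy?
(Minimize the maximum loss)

Column should play Y, value = 3

Work:
Column player minimizes Row's maximum payoff:
Column X: max payoff to Row = 5
Column Y: max payoff to Row = 3
Column Z: max payoff to Row = 5
Minimum is 3, achieved by column Y.
Minimax strategy: Y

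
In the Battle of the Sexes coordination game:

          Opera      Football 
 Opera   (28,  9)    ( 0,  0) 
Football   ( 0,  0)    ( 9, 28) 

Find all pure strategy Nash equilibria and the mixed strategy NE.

Pure NE: (Opera, Opera) and (Football, Football); Mixed NE: p = 0.7568, q = 0.2432

Work:
Check pure NE:
(Opera, Opera): (28, 9) - no unilateral deviation beneficial
(Football, Football): (9, 28) - no unilateral deviation beneficial
Mixed NE: P1 plays Opera with p = 0.7568, P2 plays Opera with q = 0.2432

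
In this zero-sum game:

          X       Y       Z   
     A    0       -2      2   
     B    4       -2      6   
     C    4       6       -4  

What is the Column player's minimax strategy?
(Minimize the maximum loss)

Column should play X, value = 4

Work:
Column player minimizes Row's maximum payoff:
Column X: max payoff to Row = 4
Column Y: max payoff to Row = 6
Column Z: max payoff to Row = 6
Minimum is 4, achieved by column X.
Minimax strategy: X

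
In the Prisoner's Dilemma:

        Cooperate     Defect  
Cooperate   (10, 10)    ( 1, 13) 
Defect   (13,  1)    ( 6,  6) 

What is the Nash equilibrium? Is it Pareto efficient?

(Defect, Defect) is NE; not Pareto efficient

Work:
Defect dominates Cooperate for both players:
If P2 cooperates: Defect (13) > Cooperate (10)
If P2 defects: Defect (6) > Cooperate (1)
NE: (Defect, Defect) with payoff (6, 6)
But (Cooperate, Cooperate) = (10, 10) Pareto dominates (6, 6)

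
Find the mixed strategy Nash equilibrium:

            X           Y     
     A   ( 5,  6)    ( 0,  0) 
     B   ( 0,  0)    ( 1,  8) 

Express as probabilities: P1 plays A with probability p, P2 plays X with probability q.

p = 0.5714, q = 0.1667

Work:
Find probabilities that make opponent indifferent:
P2 chooses q to make P1 indifferent between A and B
P1 chooses p to make P2 indifferent between X and Y
Mixed NE: P1 plays (A: 0.5714, B: 0.4286), P2 plays (X: 0.1667, Y: 0.8333)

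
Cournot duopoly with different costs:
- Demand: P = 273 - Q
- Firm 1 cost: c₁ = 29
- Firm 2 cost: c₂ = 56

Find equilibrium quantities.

q₁* = 90.33, q₂* = 63.33

Work:
Reaction: q₁ = (273 - 29 - q₂)/2
Reaction: q₂ = (273 - 56 - q₁)/2
Solve simultaneously:
q₁* = (273 - 2×29 + 56)/3 = 90.33
q₂* = (273 - 2×56 + 29)/3 = 63.33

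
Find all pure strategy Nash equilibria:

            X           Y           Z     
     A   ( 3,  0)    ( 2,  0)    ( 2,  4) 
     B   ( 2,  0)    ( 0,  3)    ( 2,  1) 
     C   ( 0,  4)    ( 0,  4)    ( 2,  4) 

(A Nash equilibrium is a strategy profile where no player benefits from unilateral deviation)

Nash equilibrium: (A, Z), (C, Z)

Work:
Best responses:
  P1 vs X: payoffs [3, 2, 0] → best response A (payoff 3)
  P1 vs Y: payoffs [2, 0, 0] → best response A (payoff 2)
  P1 vs Z: payoffs [2, 2, 2] → best response A/B/C (payoff 2)
  P2 vs A: payoffs [0, 0, 4] → best response Z (payoff 4)
  P2 vs B: payoffs [0, 3, 1] → best response Y (payoff 3)
  P2 vs C: payoffs [4, 4, 4] → best response X/Y/Z (payoff 4)
Mutual best responses: (A,Z), (C,Z) → Nash equilibria.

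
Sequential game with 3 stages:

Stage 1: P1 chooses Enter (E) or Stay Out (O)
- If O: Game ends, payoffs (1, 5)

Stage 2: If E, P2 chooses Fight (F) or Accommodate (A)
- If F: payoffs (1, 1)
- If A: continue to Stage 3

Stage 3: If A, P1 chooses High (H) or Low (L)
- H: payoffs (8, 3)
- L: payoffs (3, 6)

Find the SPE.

SPE: (E, A, H); Outcome (8, 3)

Work:
Stage 3: P1 chooses H (8 vs 3)
Stage 2: P2: F->1, A->3 (anticipating H). Choose A
Stage 1: P1: O->1, E->8 (anticipating A, H). Choose E
SPE path: E -> A -> H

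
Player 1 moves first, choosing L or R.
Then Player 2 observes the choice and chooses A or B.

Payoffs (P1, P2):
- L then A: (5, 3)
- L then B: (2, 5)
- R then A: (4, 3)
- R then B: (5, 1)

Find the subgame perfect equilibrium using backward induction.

P1 plays R, P2 plays B after L and A after R; Payoff (4, 3)

Work:
Backward induction:
After L: P2 chooses B → P1 gets 2
After R: P2 chooses A → P1 gets 4
P1 chooses R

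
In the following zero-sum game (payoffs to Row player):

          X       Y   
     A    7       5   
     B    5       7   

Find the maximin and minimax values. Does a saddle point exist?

Maximin = 5, Minimax = 7, Saddle: False

Work:
Row minimums: [5, 5] → maximin = 5
Column maximums: [7, 7] → minimax = 7
No saddle point (maximin ≠ minimax). Mixed strategy needed.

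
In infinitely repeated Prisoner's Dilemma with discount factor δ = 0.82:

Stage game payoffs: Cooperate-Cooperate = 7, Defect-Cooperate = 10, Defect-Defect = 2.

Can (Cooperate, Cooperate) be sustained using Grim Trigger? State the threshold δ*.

δ* = 0.375; since δ = 0.82 ≥ 0.375, cooperation can be sustained

Work:
For Grim Trigger:
Cooperate forever: 7/(1-δ)
Defect then punished: 10 + 2·δ/(1-δ)
Need: 7/(1-δ) ≥ 10 + 2·δ/(1-δ)
Solving: δ ≥ (T-R)/(T-P) = (10-7)/(10-2) = 0.375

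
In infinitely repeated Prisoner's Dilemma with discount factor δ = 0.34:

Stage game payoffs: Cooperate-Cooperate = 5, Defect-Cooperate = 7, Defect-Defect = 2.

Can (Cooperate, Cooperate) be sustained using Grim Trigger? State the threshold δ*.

δ* = 0.4; since δ = 0.34 < 0.4, cooperation cannot be sustained

Work:
For Grim Trigger:
Cooperate forever: 5/(1-δ)
Defect then punished: 7 + 2·δ/(1-δ)
Need: 5/(1-δ) ≥ 7 + 2·δ/(1-δ)
Solving: δ ≥ (T-R)/(T-P) = (7-5)/(7-2) = 0.4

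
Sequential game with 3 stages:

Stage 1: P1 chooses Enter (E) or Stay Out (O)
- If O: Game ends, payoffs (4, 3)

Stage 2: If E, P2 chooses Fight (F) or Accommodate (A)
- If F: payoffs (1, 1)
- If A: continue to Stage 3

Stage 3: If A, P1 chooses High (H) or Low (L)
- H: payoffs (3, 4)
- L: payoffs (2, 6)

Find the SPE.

SPE: (O, A, H); Outcome (4, 3)

Work:
Stage 3: P1 chooses H (3 vs 2)
Stage 2: P2: F->1, A->4 (anticipating H). Choose A
Stage 1: P1: O->4, E->3 (anticipating A, H). Choose O
SPE path: O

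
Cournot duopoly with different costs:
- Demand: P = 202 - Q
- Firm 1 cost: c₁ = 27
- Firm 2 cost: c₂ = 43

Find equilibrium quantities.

q₁* = 63.67, q₂* = 47.67

Work:
Reaction: q₁ = (202 - 27 - q₂)/2
Reaction: q₂ = (202 - 43 - q₁)/2
Solve simultaneously:
q₁* = (202 - 2×27 + 43)/3 = 63.67
q₂* = (202 - 2×43 + 27)/3 = 47.67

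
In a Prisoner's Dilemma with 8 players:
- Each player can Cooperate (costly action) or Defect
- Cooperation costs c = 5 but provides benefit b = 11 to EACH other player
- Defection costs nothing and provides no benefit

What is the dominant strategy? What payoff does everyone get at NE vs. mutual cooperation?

Dominant: Defect; NE payoff = 0; Coop payoff = 72

Work:
Defect dominates (saves cost c = 5, benefit to others is external)
NE: All defect → everyone gets 0
If all cooperate: each receives (7)×11 - 5 = 72
Social dilemma: 72 > 0 but NE gives 0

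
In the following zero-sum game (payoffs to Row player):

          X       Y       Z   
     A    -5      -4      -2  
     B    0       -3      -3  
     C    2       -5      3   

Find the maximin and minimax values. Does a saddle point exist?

Maximin = -3, Minimax = -3, Saddle: True

Work:
Row minimums: [-5, -3, -5] → maximin = -3
Column maximums: [2, -3, 3] → minimax = -3
Saddle point exists! Game value = -3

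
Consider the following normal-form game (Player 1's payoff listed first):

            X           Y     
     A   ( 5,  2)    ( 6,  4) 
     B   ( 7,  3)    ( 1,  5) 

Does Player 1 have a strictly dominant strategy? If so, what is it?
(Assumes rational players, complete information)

No strictly dominant strategy exists for Player 1

Work:
A strategy strictly dominates another if it gives a strictly higher payoff against every opponent action. Compare each pair of P1's strategies column-by-column:
  A vs B: [5 vs 7, 6 vs 1] → A does not strictly dominate B (column X: 5 ≤ 7)
  B vs A: [7 vs 5, 1 vs 6] → B does not strictly dominate A (column Y: 1 ≤ 6)
No single strategy strictly dominates all others → no strictly dominant strategy.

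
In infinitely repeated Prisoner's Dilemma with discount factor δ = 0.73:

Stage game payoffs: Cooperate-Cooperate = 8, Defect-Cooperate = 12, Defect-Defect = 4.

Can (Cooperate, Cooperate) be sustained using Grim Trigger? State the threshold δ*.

δ* = 0.5; since δ = 0.73 ≥ 0.5, cooperation can be sustained

Work:
For Grim Trigger:
Cooperate forever: 8/(1-δ)
Defect then punished: 12 + 4·δ/(1-δ)
Need: 8/(1-δ) ≥ 12 + 4·δ/(1-δ)
Solving: δ ≥ (T-R)/(T-P) = (12-8)/(12-4) = 0.5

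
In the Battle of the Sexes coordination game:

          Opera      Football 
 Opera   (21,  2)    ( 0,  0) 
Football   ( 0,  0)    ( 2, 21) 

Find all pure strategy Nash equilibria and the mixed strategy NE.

Pure NE: (Opera, Opera) and (Football, Football); Mixed NE: p = 0.913, q = 0.087

Work:
Check pure NE:
(Opera, Opera): (21, 2) - no unilateral deviation beneficial
(Football, Football): (2, 21) - no unilateral deviation beneficial
Mixed NE: P1 plays Opera with p = 0.913, P2 plays Opera with q = 0.087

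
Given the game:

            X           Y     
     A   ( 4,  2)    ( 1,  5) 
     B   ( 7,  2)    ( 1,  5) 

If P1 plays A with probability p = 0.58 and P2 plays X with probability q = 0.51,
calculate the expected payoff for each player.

E[P1] = 3.1726, E[P2] = 3.47

Work:
E[P1] = p·q·π₁(A,X) + p·(1-q)·π₁(A,Y) + (1-p)·q·π₁(B,X) + (1-p)·(1-q)·π₁(B,Y)
= 0.58·0.51·4 + 0.58·0.49·1 + 0.42·0.51·7 + 0.42·0.49·1
= 3.1726

E[P2] = 3.47 (similar calculation)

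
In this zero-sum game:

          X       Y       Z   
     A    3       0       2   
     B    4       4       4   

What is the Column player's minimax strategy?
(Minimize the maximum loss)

Column should play X or Y or Z (all achieve the minimum), value = 4

Work:
Column player minimizes Row's maximum payoff:
Column X: max payoff to Row = 4
Column Y: max payoff to Row = 4
Column Z: max payoff to Row = 4
Minimum is 4, achieved by columns X, Y, Z (tied).
Each of X or Y or Z is a minimax strategy.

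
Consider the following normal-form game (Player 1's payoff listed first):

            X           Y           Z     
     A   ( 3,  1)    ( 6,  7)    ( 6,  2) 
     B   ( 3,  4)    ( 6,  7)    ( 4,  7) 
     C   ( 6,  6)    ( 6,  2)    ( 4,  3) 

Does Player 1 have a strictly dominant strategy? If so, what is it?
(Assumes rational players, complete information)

No strictly dominant strategy exists for Player 1

Work:
A strategy strictly dominates another if it gives a strictly higher payoff against every opponent action. Compare each pair of P1's strategies column-by-column:
  A vs B: [3 vs 3, 6 vs 6, 6 vs 4] → A does not strictly dominate B (column X: 3 ≤ 3)
  A vs C: [3 vs 6, 6 vs 6, 6 vs 4] → A does not strictly dominate C (column X: 3 ≤ 6)
  B vs A: [3 vs 3, 6 vs 6, 4 vs 6] → B does not strictly dominate A (column X: 3 ≤ 3)
  B vs C: [3 vs 6, 6 vs 6, 4 vs 4] → B does not strictly dominate C (column X: 3 ≤ 6)
  C vs A: [6 vs 3, 6 vs 6, 4 vs 6] → C does not strictly dominate A (column Y: 6 ≤ 6)
  C vs B: [6 vs 3, 6 vs 6, 4 vs 4] → C does not strictly dominate B (column Y: 6 ≤ 6)
No single strategy strictly dominates all others → no strictly dominant strategy.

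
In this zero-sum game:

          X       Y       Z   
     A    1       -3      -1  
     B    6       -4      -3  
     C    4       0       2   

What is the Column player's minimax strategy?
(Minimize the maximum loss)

Column should play Y, value = 0

Work:
Column player minimizes Row's maximum payoff:
Column X: max payoff to Row = 6
Column Y: max payoff to Row = 0
Column Z: max payoff to Row = 2
Minimum is 0, achieved by column Y.
Minimax strategy: Y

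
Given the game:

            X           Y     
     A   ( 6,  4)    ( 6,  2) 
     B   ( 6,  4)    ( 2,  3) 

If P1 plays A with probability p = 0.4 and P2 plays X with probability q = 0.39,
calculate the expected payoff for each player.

E[P1] = 4.536, E[P2] = 3.146

Work:
E[P1] = p·q·π₁(A,X) + p·(1-q)·π₁(A,Y) + (1-p)·q·π₁(B,X) + (1-p)·(1-q)·π₁(B,Y)
= 0.4·0.39·6 + 0.4·0.61·6 + 0.6·0.39·6 + 0.6·0.61·2
= 4.536

E[P2] = 3.146 (similar calculation)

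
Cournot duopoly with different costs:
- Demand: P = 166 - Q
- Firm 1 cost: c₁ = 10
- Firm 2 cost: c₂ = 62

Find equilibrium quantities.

q₁* = 69.33, q₂* = 17.33

Work:
Reaction: q₁ = (166 - 10 - q₂)/2
Reaction: q₂ = (166 - 62 - q₁)/2
Solve simultaneously:
q₁* = (166 - 2×10 + 62)/3 = 69.33
q₂* = (166 - 2×62 + 10)/3 = 17.33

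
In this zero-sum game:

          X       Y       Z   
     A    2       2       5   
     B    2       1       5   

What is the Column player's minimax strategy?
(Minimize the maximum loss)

Column should play X or Y (all achieve the minimum), value = 2

Work:
Column player minimizes Row's maximum payoff:
Column X: max payoff to Row = 2
Column Y: max payoff to Row = 2
Column Z: max payoff to Row = 5
Minimum is 2, achieved by columns X, Y (tied).
Each of X or Y is a minimax strategy.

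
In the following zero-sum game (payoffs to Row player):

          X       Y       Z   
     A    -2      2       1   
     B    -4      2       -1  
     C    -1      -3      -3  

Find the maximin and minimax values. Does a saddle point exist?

Maximin = -2, Minimax = -1, Saddle: False

Work:
Row minimums: [-2, -4, -3] → maximin = -2
Column maximums: [-1, 2, 1] → minimax = -1
No saddle point (maximin ≠ minimax). Mixed strategy needed.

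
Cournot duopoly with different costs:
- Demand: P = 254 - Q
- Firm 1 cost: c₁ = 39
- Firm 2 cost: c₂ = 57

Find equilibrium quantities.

q₁* = 77.67, q₂* = 59.67

Work:
Reaction: q₁ = (254 - 39 - q₂)/2
Reaction: q₂ = (254 - 57 - q₁)/2
Solve simultaneously:
q₁* = (254 - 2×39 + 57)/3 = 77.67
q₂* = (254 - 2×57 + 39)/3 = 59.67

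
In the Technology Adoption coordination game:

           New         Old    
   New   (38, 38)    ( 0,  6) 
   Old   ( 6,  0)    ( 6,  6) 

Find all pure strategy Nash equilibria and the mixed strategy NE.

Pure NE: (New, New) and (Old, Old); Mixed NE: p = 0.1579, q = 0.1579

Work:
Check pure NE:
(New, New): (38, 38) - no unilateral deviation beneficial
(Old, Old): (6, 6) - no unilateral deviation beneficial
Mixed NE: P1 plays New with p = 0.1579, P2 plays New with q = 0.1579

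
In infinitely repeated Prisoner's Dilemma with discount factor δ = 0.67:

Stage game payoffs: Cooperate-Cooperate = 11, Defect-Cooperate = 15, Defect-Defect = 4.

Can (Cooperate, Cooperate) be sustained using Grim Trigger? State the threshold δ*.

δ* = 0.3636; since δ = 0.67 ≥ 0.3636, cooperation can be sustained

Work:
For Grim Trigger:
Cooperate forever: 11/(1-δ)
Defect then punished: 15 + 4·δ/(1-δ)
Need: 11/(1-δ) ≥ 15 + 4·δ/(1-δ)
Solving: δ ≥ (T-R)/(T-P) = (15-11)/(15-4) = 0.3636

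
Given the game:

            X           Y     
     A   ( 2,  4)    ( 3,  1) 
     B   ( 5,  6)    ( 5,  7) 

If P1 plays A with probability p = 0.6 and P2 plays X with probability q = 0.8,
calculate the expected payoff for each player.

E[P1] = 3.32, E[P2] = 4.52

Work:
E[P1] = p·q·π₁(A,X) + p·(1-q)·π₁(A,Y) + (1-p)·q·π₁(B,X) + (1-p)·(1-q)·π₁(B,Y)
= 0.6·0.8·2 + 0.6·0.2·3 + 0.4·0.8·5 + 0.4·0.2·5
= 3.32

E[P2] = 4.52 (similar calculation)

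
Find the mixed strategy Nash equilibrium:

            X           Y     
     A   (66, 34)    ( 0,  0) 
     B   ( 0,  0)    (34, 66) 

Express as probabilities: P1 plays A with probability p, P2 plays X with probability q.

p = 0.66, q = 0.34

Work:
Find probabilities that make opponent indifferent:
P2 chooses q to make P1 indifferent between A and B
P1 chooses p to make P2 indifferent between X and Y
Mixed NE: P1 plays (A: 0.66, B: 0.34), P2 plays (X: 0.34, Y: 0.66)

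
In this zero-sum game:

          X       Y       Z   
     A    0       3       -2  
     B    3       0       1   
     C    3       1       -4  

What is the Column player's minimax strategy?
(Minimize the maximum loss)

Column should play Z, value = 1

Work:
Column player minimizes Row's maximum payoff:
Column X: max payoff to Row = 3
Column Y: max payoff to Row = 3
Column Z: max payoff to Row = 1
Minimum is 1, achieved by column Z.
Minimax strategy: Z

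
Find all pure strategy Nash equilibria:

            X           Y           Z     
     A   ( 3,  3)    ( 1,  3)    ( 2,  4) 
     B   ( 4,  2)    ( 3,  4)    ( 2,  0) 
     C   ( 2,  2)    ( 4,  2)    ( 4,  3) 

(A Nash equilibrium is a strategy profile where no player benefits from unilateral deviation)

Nash equilibrium: (C, Z)

Work:
Best responses:
  P1 vs X: payoffs [3, 4, 2] → best response B (payoff 4)
  P1 vs Y: payoffs [1, 3, 4] → best response C (payoff 4)
  P1 vs Z: payoffs [2, 2, 4] → best response C (payoff 4)
  P2 vs A: payoffs [3, 3, 4] → best response Z (payoff 4)
  P2 vs B: payoffs [2, 4, 0] → best response Y (payoff 4)
  P2 vs C: payoffs [2, 2, 3] → best response Z (payoff 3)
Mutual best responses: (C,Z) → Nash equilibria.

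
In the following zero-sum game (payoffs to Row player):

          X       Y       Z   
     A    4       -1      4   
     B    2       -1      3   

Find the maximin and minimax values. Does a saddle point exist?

Maximin = -1, Minimax = -1, Saddle: True

Work:
Row minimums: [-1, -1] → maximin = -1
Column maximums: [4, -1, 4] → minimax = -1
Saddle point exists! Game value = -1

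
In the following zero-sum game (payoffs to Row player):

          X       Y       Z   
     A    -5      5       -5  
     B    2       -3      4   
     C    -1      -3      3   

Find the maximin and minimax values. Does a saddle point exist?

Maximin = -3, Minimax = 2, Saddle: False

Work:
Row minimums: [-5, -3, -3] → maximin = -3
Column maximums: [2, 5, 4] → minimax = 2
No saddle point (maximin ≠ minimax). Mixed strategy needed.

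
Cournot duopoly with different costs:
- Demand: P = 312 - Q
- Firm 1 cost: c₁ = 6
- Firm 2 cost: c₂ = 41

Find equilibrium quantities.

q₁* = 113.67, q₂* = 78.67

Work:
Reaction: q₁ = (312 - 6 - q₂)/2
Reaction: q₂ = (312 - 41 - q₁)/2
Solve simultaneously:
q₁* = (312 - 2×6 + 41)/3 = 113.67
q₂* = (312 - 2×41 + 6)/3 = 78.67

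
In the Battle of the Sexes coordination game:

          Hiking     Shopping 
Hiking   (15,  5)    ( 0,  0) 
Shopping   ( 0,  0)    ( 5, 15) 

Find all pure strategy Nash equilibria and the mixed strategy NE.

Pure NE: (Hiking, Hiking) and (Shopping, Shopping); Mixed NE: p = 0.75, q = 0.25

Work:
Check pure NE:
(Hiking, Hiking): (15, 5) - no unilateral deviation beneficial
(Shopping, Shopping): (5, 15) - no unilateral deviation beneficial
Mixed NE: P1 plays Hiking with p = 0.75, P2 plays Hiking with q = 0.25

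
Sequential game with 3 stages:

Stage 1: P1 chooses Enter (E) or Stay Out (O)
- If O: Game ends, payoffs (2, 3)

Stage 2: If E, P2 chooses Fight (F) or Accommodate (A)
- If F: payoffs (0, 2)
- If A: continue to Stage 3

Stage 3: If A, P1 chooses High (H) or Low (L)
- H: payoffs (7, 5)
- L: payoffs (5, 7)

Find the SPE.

SPE: (E, A, H); Outcome (7, 5)

Work:
Stage 3: P1 chooses H (7 vs 5)
Stage 2: P2: F->2, A->5 (anticipating H). Choose A
Stage 1: P1: O->2, E->7 (anticipating A, H). Choose E
SPE path: E -> A -> H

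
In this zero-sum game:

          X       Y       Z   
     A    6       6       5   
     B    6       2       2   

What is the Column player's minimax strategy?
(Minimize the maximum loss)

Column should play Z, value = 5

Work:
Column player minimizes Row's maximum payoff:
Column X: max payoff to Row = 6
Column Y: max payoff to Row = 6
Column Z: max payoff to Row = 5
Minimum is 5, achieved by column Z.
Minimax strategy: Z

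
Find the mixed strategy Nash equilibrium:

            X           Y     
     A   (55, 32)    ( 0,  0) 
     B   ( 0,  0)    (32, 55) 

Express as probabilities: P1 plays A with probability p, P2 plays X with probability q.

p = 0.6322, q = 0.3678

Work:
Find probabilities that make opponent indifferent:
P2 chooses q to make P1 indifferent between A and B
P1 chooses p to make P2 indifferent between X and Y
Mixed NE: P1 plays (A: 0.6322, B: 0.3678), P2 plays (X: 0.3678, Y: 0.6322)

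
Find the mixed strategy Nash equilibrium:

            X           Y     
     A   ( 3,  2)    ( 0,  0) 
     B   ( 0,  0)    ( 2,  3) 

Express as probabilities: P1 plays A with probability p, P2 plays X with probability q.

p = 0.6, q = 0.4

Work:
Find probabilities that make opponent indifferent:
P2 chooses q to make P1 indifferent between A and B
P1 chooses p to make P2 indifferent between X and Y
Mixed NE: P1 plays (A: 0.6, B: 0.4), P2 plays (X: 0.4, Y: 0.6)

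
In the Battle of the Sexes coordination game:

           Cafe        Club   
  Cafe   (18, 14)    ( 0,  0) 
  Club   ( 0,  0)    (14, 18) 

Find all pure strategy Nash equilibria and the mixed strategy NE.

Pure NE: (Cafe, Cafe) and (Club, Club); Mixed NE: p = 0.5625, q = 0.4375

Work:
Check pure NE:
(Cafe, Cafe): (18, 14) - no unilateral deviation beneficial
(Club, Club): (14, 18) - no unilateral deviation beneficial
Mixed NE: P1 plays Cafe with p = 0.5625, P2 plays Cafe with q = 0.4375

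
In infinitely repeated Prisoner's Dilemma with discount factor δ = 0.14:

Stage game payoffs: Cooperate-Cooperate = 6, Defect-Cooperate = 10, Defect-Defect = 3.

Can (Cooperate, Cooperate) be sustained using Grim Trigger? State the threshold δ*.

δ* = 0.5714; since δ = 0.14 < 0.5714, cooperation cannot be sustained

Work:
For Grim Trigger:
Cooperate forever: 6/(1-δ)
Defect then punished: 10 + 3·δ/(1-δ)
Need: 6/(1-δ) ≥ 10 + 3·δ/(1-δ)
Solving: δ ≥ (T-R)/(T-P) = (10-6)/(10-3) = 0.5714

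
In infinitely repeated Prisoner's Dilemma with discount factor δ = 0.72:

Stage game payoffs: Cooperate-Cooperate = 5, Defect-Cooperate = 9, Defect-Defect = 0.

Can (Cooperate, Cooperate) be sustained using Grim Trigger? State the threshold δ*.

δ* = 0.4444; since δ = 0.72 ≥ 0.4444, cooperation can be sustained

Work:
For Grim Trigger:
Cooperate forever: 5/(1-δ)
Defect then punished: 9 + 0·δ/(1-δ)
Need: 5/(1-δ) ≥ 9 + 0·δ/(1-δ)
Solving: δ ≥ (T-R)/(T-P) = (9-5)/(9-0) = 0.4444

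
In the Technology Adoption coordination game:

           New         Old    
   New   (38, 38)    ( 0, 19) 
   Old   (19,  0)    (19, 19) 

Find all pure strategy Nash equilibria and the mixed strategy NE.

Pure NE: (New, New) and (Old, Old); Mixed NE: p = 0.5, q = 0.5

Work:
Check pure NE:
(New, New): (38, 38) - no unilateral deviation beneficial
(Old, Old): (19, 19) - no unilateral deviation beneficial
Mixed NE: P1 plays New with p = 0.5, P2 plays New with q = 0.5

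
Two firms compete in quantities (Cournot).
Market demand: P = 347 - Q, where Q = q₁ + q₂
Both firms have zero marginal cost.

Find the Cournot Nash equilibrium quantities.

q₁* = q₂* = 115.67; P* = 115.67

Work:
Profit: π_i = P·q_i = (a - q_i - q_j)·q_i
FOC: ∂π_i/∂q_i = a - 2q_i - q_j = 0
Reaction function: q_i = (347 - q_j)/2
Symmetry: q* = 347/3 = 115.67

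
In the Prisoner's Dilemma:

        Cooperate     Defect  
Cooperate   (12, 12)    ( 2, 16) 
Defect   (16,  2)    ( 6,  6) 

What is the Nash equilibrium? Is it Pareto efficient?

(Defect, Defect) is NE; not Pareto efficient

Work:
Defect dominates Cooperate for both players:
If P2 cooperates: Defect (16) > Cooperate (12)
If P2 defects: Defect (6) > Cooperate (2)
NE: (Defect, Defect) with payoff (6, 6)
But (Cooperate, Cooperate) = (12, 12) Pareto dominates (6, 6)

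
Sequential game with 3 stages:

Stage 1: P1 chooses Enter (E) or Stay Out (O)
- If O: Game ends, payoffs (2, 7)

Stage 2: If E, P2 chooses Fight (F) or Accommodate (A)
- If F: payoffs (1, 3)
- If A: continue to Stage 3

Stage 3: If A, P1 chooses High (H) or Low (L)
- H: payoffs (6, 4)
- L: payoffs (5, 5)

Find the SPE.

SPE: (E, A, H); Outcome (6, 4)

Work:
Stage 3: P1 chooses H (6 vs 5)
Stage 2: P2: F->3, A->4 (anticipating H). Choose A
Stage 1: P1: O->2, E->6 (anticipating A, H). Choose E
SPE path: E -> A -> H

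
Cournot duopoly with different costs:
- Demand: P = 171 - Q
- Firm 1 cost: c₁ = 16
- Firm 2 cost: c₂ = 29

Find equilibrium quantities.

q₁* = 56.0, q₂* = 43.0

Work:
Reaction: q₁ = (171 - 16 - q₂)/2
Reaction: q₂ = (171 - 29 - q₁)/2
Solve simultaneously:
q₁* = (171 - 2×16 + 29)/3 = 56.0
q₂* = (171 - 2×29 + 16)/3 = 43.0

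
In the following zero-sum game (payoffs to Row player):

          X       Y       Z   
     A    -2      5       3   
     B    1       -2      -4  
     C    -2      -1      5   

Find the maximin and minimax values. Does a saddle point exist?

Maximin = -2, Minimax = 1, Saddle: False

Work:
Row minimums: [-2, -4, -2] → maximin = -2
Column maximums: [1, 5, 5] → minimax = 1
No saddle point (maximin ≠ minimax). Mixed strategy needed.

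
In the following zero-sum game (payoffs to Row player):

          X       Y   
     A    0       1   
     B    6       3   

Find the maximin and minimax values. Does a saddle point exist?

Maximin = 3, Minimax = 3, Saddle: True

Work:
Row minimums: [0, 3] → maximin = 3
Column maximums: [6, 3] → minimax = 3
Saddle point exists! Game value = 3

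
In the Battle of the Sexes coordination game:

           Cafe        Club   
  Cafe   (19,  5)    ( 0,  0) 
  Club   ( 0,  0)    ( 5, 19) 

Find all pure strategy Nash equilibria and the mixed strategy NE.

Pure NE: (Cafe, Cafe) and (Club, Club); Mixed NE: p = 0.7917, q = 0.2083

Work:
Check pure NE:
(Cafe, Cafe): (19, 5) - no unilateral deviation beneficial
(Club, Club): (5, 19) - no unilateral deviation beneficial
Mixed NE: P1 plays Cafe with p = 0.7917, P2 plays Cafe with q = 0.2083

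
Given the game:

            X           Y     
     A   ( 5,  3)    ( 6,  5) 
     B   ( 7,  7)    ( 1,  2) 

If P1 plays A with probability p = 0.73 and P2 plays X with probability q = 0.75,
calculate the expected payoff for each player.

E[P1] = 5.3175, E[P2] = 4.1075

Work:
E[P1] = p·q·π₁(A,X) + p·(1-q)·π₁(A,Y) + (1-p)·q·π₁(B,X) + (1-p)·(1-q)·π₁(B,Y)
= 0.73·0.75·5 + 0.73·0.25·6 + 0.27·0.75·7 + 0.27·0.25·1
= 5.3175

E[P2] = 4.1075 (similar calculation)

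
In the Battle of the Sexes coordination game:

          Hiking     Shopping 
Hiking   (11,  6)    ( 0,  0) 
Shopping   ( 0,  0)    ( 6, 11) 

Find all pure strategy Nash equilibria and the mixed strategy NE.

Pure NE: (Hiking, Hiking) and (Shopping, Shopping); Mixed NE: p = 0.6471, q = 0.3529

Work:
Check pure NE:
(Hiking, Hiking): (11, 6) - no unilateral deviation beneficial
(Shopping, Shopping): (6, 11) - no unilateral deviation beneficial
Mixed NE: P1 plays Hiking with p = 0.6471, P2 plays Hiking with q = 0.3529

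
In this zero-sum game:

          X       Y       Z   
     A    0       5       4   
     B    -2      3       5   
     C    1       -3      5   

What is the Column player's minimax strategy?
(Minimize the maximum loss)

Column should play X, value = 1

Work:
Column player minimizes Row's maximum payoff:
Column X: max payoff to Row = 1
Column Y: max payoff to Row = 5
Column Z: max payoff to Row = 5
Minimum is 1, achieved by column X.
Minimax strategy: X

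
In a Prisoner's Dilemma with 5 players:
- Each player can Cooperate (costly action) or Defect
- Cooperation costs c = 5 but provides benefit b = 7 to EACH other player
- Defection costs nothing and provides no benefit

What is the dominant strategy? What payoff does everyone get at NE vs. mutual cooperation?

Dominant: Defect; NE payoff = 0; Coop payoff = 23

Work:
Defect dominates (saves cost c = 5, benefit to others is external)
NE: All defect → everyone gets 0
If all cooperate: each receives (4)×7 - 5 = 23
Social dilemma: 23 > 0 but NE gives 0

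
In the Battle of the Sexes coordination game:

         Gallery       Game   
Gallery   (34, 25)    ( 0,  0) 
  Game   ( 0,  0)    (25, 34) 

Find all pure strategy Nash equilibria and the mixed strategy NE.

Pure NE: (Gallery, Gallery) and (Game, Game); Mixed NE: p = 0.5763, q = 0.4237

Work:
Check pure NE:
(Gallery, Gallery): (34, 25) - no unilateral deviation beneficial
(Game, Game): (25, 34) - no unilateral deviation beneficial
Mixed NE: P1 plays Gallery with p = 0.5763, P2 plays Gallery with q = 0.4237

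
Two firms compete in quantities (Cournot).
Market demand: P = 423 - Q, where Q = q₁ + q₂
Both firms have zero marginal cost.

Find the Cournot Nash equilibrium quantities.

q₁* = q₂* = 141.0; P* = 141.0

Work:
Profit: π_i = P·q_i = (a - q_i - q_j)·q_i
FOC: ∂π_i/∂q_i = a - 2q_i - q_j = 0
Reaction function: q_i = (423 - q_j)/2
Symmetry: q* = 423/3 = 141.0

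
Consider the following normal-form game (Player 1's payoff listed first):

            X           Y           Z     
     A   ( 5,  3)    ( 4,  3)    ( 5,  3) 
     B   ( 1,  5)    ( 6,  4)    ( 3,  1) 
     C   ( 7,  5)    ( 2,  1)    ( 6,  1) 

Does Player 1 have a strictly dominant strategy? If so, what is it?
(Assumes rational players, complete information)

No strictly dominant strategy exists for Player 1

Work:
A strategy strictly dominates another if it gives a strictly higher payoff against every opponent action. Compare each pair of P1's strategies column-by-column:
  A vs B: [5 vs 1, 4 vs 6, 5 vs 3] → A does not strictly dominate B (column Y: 4 ≤ 6)
  A vs C: [5 vs 7, 4 vs 2, 5 vs 6] → A does not strictly dominate C (column X: 5 ≤ 7)
  B vs A: [1 vs 5, 6 vs 4, 3 vs 5] → B does not strictly dominate A (column X: 1 ≤ 5)
  B vs C: [1 vs 7, 6 vs 2, 3 vs 6] → B does not strictly dominate C (column X: 1 ≤ 7)
  C vs A: [7 vs 5, 2 vs 4, 6 vs 5] → C does not strictly dominate A (column Y: 2 ≤ 4)
  C vs B: [7 vs 1, 2 vs 6, 6 vs 3] → C does not strictly dominate B (column Y: 2 ≤ 6)
No single strategy strictly dominates all others → no strictly dominant strategy.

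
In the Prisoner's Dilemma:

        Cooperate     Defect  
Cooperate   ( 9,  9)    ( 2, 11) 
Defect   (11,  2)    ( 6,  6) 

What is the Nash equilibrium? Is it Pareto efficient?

(Defect, Defect) is NE; not Pareto efficient

Work:
Defect dominates Cooperate for both players:
If P2 cooperates: Defect (11) > Cooperate (9)
If P2 defects: Defect (6) > Cooperate (2)
NE: (Defect, Defect) with payoff (6, 6)
But (Cooperate, Cooperate) = (9, 9) Pareto dominates (6, 6)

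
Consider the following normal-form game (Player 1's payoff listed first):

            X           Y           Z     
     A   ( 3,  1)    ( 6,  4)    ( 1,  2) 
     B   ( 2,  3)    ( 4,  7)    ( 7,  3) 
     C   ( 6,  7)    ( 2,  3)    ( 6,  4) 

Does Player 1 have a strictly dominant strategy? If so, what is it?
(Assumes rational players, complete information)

No strictly dominant strategy exists for Player 1

Work:
A strategy strictly dominates another if it gives a strictly higher payoff against every opponent action. Compare each pair of P1's strategies column-by-column:
  A vs B: [3 vs 2, 6 vs 4, 1 vs 7] → A does not strictly dominate B (column Z: 1 ≤ 7)
  A vs C: [3 vs 6, 6 vs 2, 1 vs 6] → A does not strictly dominate C (column X: 3 ≤ 6)
  B vs A: [2 vs 3, 4 vs 6, 7 vs 1] → B does not strictly dominate A (column X: 2 ≤ 3)
  B vs C: [2 vs 6, 4 vs 2, 7 vs 6] → B does not strictly dominate C (column X: 2 ≤ 6)
  C vs A: [6 vs 3, 2 vs 6, 6 vs 1] → C does not strictly dominate A (column Y: 2 ≤ 6)
  C vs B: [6 vs 2, 2 vs 4, 6 vs 7] → C does not strictly dominate B (column Y: 2 ≤ 4)
No single strategy strictly dominates all others → no strictly dominant strategy.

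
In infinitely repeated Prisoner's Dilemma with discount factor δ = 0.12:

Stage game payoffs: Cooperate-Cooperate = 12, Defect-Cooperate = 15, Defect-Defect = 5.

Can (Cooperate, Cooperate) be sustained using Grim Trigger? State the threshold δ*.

δ* = 0.3; since δ = 0.12 < 0.3, cooperation cannot be sustained

Work:
For Grim Trigger:
Cooperate forever: 12/(1-δ)
Defect then punished: 15 + 5·δ/(1-δ)
Need: 12/(1-δ) ≥ 15 + 5·δ/(1-δ)
Solving: δ ≥ (T-R)/(T-P) = (15-12)/(15-5) = 0.3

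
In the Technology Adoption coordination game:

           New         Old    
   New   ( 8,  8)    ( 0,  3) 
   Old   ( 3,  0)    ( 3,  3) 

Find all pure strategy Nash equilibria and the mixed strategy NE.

Pure NE: (New, New) and (Old, Old); Mixed NE: p = 0.375, q = 0.375

Work:
Check pure NE:
(New, New): (8, 8) - no unilateral deviation beneficial
(Old, Old): (3, 3) - no unilateral deviation beneficial
Mixed NE: P1 plays New with p = 0.375, P2 plays New with q = 0.375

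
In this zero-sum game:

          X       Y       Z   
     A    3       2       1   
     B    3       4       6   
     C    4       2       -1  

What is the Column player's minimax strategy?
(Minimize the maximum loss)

Column should play X or Y (all achieve the minimum), value = 4

Work:
Column player minimizes Row's maximum payoff:
Column X: max payoff to Row = 4
Column Y: max payoff to Row = 4
Column Z: max payoff to Row = 6
Minimum is 4, achieved by columns X, Y (tied).
Each of X or Y is a minimax strategy.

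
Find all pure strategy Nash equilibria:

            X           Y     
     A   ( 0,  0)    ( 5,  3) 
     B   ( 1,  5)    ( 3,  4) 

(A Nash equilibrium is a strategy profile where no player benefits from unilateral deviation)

Nash equilibrium: (A, Y), (B, X)

Work:
Best responses:
  P1 vs X: payoffs [0, 1] → best response B (payoff 1)
  P1 vs Y: payoffs [5, 3] → best response A (payoff 5)
  P2 vs A: payoffs [0, 3] → best response Y (payoff 3)
  P2 vs B: payoffs [5, 4] → best response X (payoff 5)
Mutual best responses: (A,Y), (B,X) → Nash equilibria.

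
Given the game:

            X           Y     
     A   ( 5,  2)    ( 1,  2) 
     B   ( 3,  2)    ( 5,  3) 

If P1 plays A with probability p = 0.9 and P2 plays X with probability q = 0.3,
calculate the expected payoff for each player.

E[P1] = 2.42, E[P2] = 2.07

Work:
E[P1] = p·q·π₁(A,X) + p·(1-q)·π₁(A,Y) + (1-p)·q·π₁(B,X) + (1-p)·(1-q)·π₁(B,Y)
= 0.9·0.3·5 + 0.9·0.7·1 + 0.1·0.3·3 + 0.1·0.7·5
= 2.42

E[P2] = 2.07 (similar calculation)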